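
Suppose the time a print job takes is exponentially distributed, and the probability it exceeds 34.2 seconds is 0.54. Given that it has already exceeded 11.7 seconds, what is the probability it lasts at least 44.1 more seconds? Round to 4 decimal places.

From e^(−λ·34.2) = 0.54, λ = −ln(0.54)/34.2 = 0.0180171.
Memoryless: P(X > 11.7+44.1 | X > 11.7) = P(X > 44.1) = e^(−0.0180171·44.1) ≈ 0.4518.

0.4518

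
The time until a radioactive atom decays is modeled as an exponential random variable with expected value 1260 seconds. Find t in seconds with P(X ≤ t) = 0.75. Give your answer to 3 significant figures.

1750

The rate is λ = 1/1260 = 0.000793651 per second.
Set 1 − e^(−λt) = 0.75, so t = −ln(0.25)/λ = 1.3863/0.000793651 ≈ 1746.73 seconds.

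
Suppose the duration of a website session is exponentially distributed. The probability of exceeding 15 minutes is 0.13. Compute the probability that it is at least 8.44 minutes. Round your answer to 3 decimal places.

0.317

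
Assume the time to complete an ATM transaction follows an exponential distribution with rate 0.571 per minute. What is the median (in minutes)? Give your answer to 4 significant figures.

Set 1 − e^(−λt) = 0.5, so t = −ln(0.5)/λ = 0.69315/0.571 ≈ 1.21392 minutes.

1.214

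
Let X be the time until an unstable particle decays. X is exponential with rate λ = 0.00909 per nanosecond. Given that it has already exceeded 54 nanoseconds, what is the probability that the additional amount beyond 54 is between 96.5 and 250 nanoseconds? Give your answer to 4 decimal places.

0.3129

Memoryless: the residual past 54 is again Exp(λ).
P(96.5 < residual < 250) = e^(−λ·96.5) − e^(−λ·250) = 0.41595 − 0.10305 ≈ 0.3129.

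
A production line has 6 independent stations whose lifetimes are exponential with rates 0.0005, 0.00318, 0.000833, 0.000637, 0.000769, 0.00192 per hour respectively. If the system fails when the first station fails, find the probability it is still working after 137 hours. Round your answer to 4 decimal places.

0.3417

The time to first failure is exponential with rate Σλ = 0.0005 + 0.00318 + 0.000833 + 0.000637 + 0.000769 + 0.00192 = 0.007839.
P(min > 137) = e^(−0.007839·137) = e^(−1.0739) ≈ 0.3417.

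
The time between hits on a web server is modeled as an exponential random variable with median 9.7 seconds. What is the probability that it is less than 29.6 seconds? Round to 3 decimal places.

0.879

For an exponential, median = ln(2)/λ, so λ = ln 2 / 9.7 = 0.0714585 per second.
P(X ≤ 29.6) = 1 − e^(−λ·29.6) = 1 − e^(−2.1152) ≈ 0.879.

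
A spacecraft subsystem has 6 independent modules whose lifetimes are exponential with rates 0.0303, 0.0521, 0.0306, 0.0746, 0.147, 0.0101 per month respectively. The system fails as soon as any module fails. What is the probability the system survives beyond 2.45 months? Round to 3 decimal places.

0.430

The time to first failure is exponential with rate Σλ = 0.0303 + 0.0521 + 0.0306 + 0.0746 + 0.147 + 0.0101 = 0.3447.
P(min > 2.45) = e^(−0.3447·2.45) = e^(−0.84452) ≈ 0.430.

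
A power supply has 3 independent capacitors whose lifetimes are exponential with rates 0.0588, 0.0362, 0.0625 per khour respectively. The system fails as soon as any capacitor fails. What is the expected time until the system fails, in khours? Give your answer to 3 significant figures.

6.35

The time to first failure is exponential with rate Σλ = 0.0588 + 0.0362 + 0.0625 = 0.1575.
E[min] = 1/Σλ = 1/0.1575 = 6.34921 khours.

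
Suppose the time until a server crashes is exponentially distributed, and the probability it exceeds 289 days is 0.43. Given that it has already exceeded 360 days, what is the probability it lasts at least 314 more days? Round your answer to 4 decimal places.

From e^(−λ·289) = 0.43, λ = −ln(0.43)/289 = 0.00292031.
Memoryless: P(X > 360+314 | X > 360) = P(X > 314) = e^(−0.00292031·314) ≈ 0.3997.

0.3997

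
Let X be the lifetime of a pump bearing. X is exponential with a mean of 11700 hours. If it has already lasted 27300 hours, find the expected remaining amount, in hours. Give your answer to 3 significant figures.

The rate is λ = 1/11700 = 0.0000854701 per hour.
By memorylessness, the remaining amount past any threshold is again Exp(λ) with mean 1/λ = 11700 hours.

11700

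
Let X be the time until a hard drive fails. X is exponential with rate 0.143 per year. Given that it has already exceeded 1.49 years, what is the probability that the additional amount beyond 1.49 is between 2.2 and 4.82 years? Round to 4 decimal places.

0.2281

Memoryless: the residual past 1.49 is again Exp(λ).
P(2.2 < residual < 4.82) = e^(−λ·2.2) − e^(−λ·4.82) = 0.73008 − 0.50195 ≈ 0.2281.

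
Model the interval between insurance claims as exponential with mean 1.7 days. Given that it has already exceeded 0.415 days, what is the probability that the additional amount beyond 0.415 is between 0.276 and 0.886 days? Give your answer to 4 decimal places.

0.2563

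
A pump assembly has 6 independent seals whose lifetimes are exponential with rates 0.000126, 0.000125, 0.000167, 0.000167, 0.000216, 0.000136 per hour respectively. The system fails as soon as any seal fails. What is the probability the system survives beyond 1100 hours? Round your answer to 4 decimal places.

The time to first failure is exponential with rate Σλ = 0.000126 + 0.000125 + 0.000167 + 0.000167 + 0.000216 + 0.000136 = 0.000937.
P(min > 1100) = e^(−0.000937·1100) = e^(−1.0307) ≈ 0.3568.

0.3568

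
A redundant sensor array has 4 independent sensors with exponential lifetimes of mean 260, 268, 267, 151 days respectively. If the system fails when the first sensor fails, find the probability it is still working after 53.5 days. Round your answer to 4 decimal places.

The first failure time is exponential with rate Σλ_i = 1/260 + 1/268 + 1/267 + 1/151 = 0.0179453 per day.
P(min > 53.5) = e^(−0.0179453·53.5) = e^(−0.96008) ≈ 0.3829.

0.3829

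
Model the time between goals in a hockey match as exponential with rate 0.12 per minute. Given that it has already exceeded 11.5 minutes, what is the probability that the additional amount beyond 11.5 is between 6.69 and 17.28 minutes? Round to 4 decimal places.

0.3223

Memoryless: the residual past 11.5 is again Exp(λ).
P(6.69 < residual < 17.28) = e^(−λ·6.69) − e^(−λ·17.28) = 0.44807 − 0.12573 ≈ 0.3223.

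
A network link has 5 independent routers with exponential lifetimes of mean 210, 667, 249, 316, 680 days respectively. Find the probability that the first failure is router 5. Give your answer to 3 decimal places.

0.099

Rates: λ_i = 1/mean_i → 0.0047619, 0.00149925, 0.00401606, 0.00316456, 0.00147059; Σλ = 0.0149124.
P(router 5 first) = λ_5/Σλ = 0.00147059/0.0149124 ≈ 0.099.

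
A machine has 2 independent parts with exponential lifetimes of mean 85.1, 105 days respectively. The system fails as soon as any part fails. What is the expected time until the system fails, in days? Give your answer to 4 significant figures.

The first failure time is exponential with rate Σλ_i = 1/85.1 + 1/105 = 0.0212747 per day.
E[min] = 1/Σλ = 1/0.0212747 = 47.0042 days.

47.00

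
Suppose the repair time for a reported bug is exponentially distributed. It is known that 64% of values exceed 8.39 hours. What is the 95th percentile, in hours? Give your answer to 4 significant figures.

e^(−λ·8.39) = 0.64 ⇒ λ = −ln(0.64)/8.39 = 0.0531927.
95th percentile: 1 − e^(−λt) = 0.95, t = −ln(0.05)/λ = 56.3184 hours.

56.32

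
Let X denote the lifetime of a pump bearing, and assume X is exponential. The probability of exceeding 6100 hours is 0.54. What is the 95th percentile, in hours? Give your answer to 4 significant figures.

29660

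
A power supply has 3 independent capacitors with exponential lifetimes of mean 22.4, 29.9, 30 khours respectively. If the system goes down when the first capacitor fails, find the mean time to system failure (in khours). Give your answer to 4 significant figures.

The first failure time is exponential with rate Σλ_i = 1/22.4 + 1/29.9 + 1/30 = 0.111421 per khour.
E[min] = 1/Σλ = 1/0.111421 = 8.97497 khours.

8.975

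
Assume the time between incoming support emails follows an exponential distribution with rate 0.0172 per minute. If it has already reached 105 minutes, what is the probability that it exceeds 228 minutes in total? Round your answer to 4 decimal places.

0.1206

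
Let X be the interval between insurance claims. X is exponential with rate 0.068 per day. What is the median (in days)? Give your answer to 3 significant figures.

10.2

Set 1 − e^(−λt) = 0.5, so t = −ln(0.5)/λ = 0.69315/0.068 ≈ 10.1933 days.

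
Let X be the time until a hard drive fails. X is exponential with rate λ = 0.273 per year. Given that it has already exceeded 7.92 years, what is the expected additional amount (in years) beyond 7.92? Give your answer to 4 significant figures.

3.663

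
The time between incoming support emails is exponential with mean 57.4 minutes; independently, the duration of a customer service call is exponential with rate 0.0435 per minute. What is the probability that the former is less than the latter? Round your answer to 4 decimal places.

0.2860

λ_1 = 1/57.4 = 0.0174216, λ_2 = 0.0435.
For independent exponentials, P(the former < the latter) = λ_1/(λ_1+λ_2) = 0.0174216/0.0609216 ≈ 0.2860.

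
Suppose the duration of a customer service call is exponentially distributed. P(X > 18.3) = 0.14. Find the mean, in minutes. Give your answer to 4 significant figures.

e^(−λ·18.3) = 0.14 ⇒ λ = −ln(0.14)/18.3 = 0.107438.
Mean = 1/λ = 9.30771 minutes.

9.308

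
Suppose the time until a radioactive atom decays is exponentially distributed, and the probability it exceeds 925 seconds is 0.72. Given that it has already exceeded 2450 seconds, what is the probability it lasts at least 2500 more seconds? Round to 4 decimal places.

0.4115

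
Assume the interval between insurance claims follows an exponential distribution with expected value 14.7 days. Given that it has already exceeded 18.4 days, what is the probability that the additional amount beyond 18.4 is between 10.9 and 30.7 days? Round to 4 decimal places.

0.3525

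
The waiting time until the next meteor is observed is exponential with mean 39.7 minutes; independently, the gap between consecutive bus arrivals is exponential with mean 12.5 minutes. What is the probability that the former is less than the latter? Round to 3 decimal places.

λ_1 = 1/39.7 = 0.0251889, λ_2 = 1/12.5 = 0.08.
For independent exponentials, P(the former < the latter) = λ_1/(λ_1+λ_2) = 0.0251889/0.105189 ≈ 0.239.

0.239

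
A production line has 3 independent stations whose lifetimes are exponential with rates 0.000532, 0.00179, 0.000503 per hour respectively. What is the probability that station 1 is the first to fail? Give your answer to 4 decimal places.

The time to first failure is exponential with rate Σλ = 0.000532 + 0.00179 + 0.000503 = 0.002825.
P(station 1 first) = λ_1/Σλ = 0.000532/0.002825 ≈ 0.1883.

0.1883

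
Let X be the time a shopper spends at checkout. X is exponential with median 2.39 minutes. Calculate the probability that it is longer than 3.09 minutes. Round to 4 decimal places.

0.4081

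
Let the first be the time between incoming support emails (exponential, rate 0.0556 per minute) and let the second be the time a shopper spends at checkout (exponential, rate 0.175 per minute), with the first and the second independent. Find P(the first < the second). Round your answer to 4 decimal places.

0.2411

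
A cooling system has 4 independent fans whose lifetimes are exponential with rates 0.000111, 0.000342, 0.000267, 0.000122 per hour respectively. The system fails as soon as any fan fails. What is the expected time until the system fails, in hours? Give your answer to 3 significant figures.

1190

The time to first failure is exponential with rate Σλ = 0.000111 + 0.000342 + 0.000267 + 0.000122 = 0.000842.
E[min] = 1/Σλ = 1/0.000842 = 1187.65 hours.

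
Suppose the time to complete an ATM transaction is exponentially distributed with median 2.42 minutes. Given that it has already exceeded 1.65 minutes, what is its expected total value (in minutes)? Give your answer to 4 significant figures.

5.141

For an exponential, median = ln(2)/λ, so λ = ln 2 / 2.42 = 0.286424 per minute.
By memorylessness, E[X | X > 1.65] = 1.65 + 1/λ = 1.65 + 3.49132 = 5.14132 minutes.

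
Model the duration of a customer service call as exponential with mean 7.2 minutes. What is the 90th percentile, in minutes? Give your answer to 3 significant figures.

The rate is λ = 1/7.2 = 0.138889 per minute.
Set 1 − e^(−λt) = 0.9, so t = −ln(0.1)/λ = 2.3026/0.138889 ≈ 16.5786 minutes.

16.6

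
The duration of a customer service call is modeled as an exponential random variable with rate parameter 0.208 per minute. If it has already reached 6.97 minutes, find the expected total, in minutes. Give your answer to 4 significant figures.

11.78

By memorylessness, E[X | X > 6.97] = 6.97 + 1/λ = 6.97 + 4.80769 = 11.7777 minutes.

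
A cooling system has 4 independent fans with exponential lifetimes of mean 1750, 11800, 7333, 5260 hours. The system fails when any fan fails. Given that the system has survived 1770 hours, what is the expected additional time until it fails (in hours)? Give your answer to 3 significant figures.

First-failure rate Σλ = 1/1750 + 1/11800 + 1/7333 + 1/5260 = 0.000982658.
By memorylessness the expected residual is 1/Σλ = 1017.65 hours, regardless of the 1770 already elapsed.

1020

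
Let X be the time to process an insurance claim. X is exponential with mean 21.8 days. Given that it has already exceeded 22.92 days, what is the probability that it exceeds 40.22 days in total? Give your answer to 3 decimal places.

The rate is λ = 1/21.8 = 0.0458716 per day.
By the memoryless property, P(X > 22.92+17.3 | X > 22.92) = P(X > 17.3).
P(X > 17.3) = e^(−0.79358) ≈ 0.452.

0.452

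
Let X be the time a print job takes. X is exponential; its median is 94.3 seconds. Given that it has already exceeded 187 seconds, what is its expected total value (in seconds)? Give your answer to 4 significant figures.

For an exponential, median = ln(2)/λ, so λ = ln 2 / 94.3 = 0.00735045 per second.
By memorylessness, E[X | X > 187] = 187 + 1/λ = 187 + 136.046 = 323.046 seconds.

323.0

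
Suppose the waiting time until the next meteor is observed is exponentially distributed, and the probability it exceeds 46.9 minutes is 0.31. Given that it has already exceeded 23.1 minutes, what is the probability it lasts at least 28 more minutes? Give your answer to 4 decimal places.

0.4970

From e^(−λ·46.9) = 0.31, λ = −ln(0.31)/46.9 = 0.0249719.
Memoryless: P(X > 23.1+28 | X > 23.1) = P(X > 28) = e^(−0.0249719·28) ≈ 0.4970.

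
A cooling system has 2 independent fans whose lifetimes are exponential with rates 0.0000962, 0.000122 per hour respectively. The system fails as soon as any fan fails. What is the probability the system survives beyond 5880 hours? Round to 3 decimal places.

The time to first failure is exponential with rate Σλ = 0.0000962 + 0.000122 = 0.0002182.
P(min > 5880) = e^(−0.0002182·5880) = e^(−1.283) ≈ 0.277.

0.277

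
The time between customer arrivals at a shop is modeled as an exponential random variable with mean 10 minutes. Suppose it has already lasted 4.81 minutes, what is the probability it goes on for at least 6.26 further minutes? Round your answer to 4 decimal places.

0.5347

The rate is λ = 1/10 = 0.1 per minute.
By the memoryless property, P(X > 4.81+6.26 | X > 4.81) = P(X > 6.26).
P(X > 6.26) = e^(−0.626) ≈ 0.5347.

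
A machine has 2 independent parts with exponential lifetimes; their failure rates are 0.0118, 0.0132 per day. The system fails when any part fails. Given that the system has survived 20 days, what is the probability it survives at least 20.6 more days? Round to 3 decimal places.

0.598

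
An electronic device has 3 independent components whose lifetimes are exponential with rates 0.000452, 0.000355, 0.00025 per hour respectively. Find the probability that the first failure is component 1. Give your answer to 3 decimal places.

0.428

The time to first failure is exponential with rate Σλ = 0.000452 + 0.000355 + 0.00025 = 0.001057.
P(component 1 first) = λ_1/Σλ = 0.000452/0.001057 ≈ 0.428.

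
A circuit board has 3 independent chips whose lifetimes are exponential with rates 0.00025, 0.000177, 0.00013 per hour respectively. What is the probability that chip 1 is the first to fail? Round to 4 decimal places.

0.4488

The time to first failure is exponential with rate Σλ = 0.00025 + 0.000177 + 0.00013 = 0.000557.
P(chip 1 first) = λ_1/Σλ = 0.00025/0.000557 ≈ 0.4488.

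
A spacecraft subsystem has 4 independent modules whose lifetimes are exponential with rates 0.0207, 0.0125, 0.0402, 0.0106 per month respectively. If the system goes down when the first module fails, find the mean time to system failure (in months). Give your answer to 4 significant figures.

The time to first failure is exponential with rate Σλ = 0.0207 + 0.0125 + 0.0402 + 0.0106 = 0.084.
E[min] = 1/Σλ = 1/0.084 = 11.9048 months.

11.90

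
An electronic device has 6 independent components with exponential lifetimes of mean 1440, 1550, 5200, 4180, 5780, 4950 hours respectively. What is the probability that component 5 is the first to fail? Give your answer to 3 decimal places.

0.081

Rates: λ_i = 1/mean_i → 0.000694444, 0.000645161, 0.000192308, 0.000239234, 0.00017301, 0.00020202; Σλ = 0.00214618.
P(component 5 first) = λ_5/Σλ = 0.00017301/0.00214618 ≈ 0.081.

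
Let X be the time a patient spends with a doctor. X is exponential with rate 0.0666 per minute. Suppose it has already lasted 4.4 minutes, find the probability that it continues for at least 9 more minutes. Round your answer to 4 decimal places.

P(X > s+t | X > s) = e^(−λ(s+t))/e^(−λs) = e^(−λt), independent of s = 4.4.
P(X > 9) = e^(−0.5994) ≈ 0.5491.

0.5491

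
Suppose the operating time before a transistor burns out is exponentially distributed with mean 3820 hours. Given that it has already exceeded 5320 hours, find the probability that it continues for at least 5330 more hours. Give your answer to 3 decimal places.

0.248

The rate is λ = 1/3820 = 0.00026178 per hour.
By the memoryless property, P(X > 5320+5330 | X > 5320) = P(X > 5330).
P(X > 5330) = e^(−1.3953) ≈ 0.248.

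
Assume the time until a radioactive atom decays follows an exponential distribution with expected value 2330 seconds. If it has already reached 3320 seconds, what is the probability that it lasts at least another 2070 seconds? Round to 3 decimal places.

The rate is λ = 1/2330 = 0.000429185 per second.
The exponential is memoryless, so the remaining time is again Exp(λ): the condition X > 3320 is irrelevant.
P(X > 2070) = e^(−0.88841) ≈ 0.411.

0.411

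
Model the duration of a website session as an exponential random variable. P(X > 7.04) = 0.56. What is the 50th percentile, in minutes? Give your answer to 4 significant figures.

e^(−λ·7.04) = 0.56 ⇒ λ = −ln(0.56)/7.04 = 0.0823606.
50th percentile: 1 − e^(−λt) = 0.5, t = −ln(0.5)/λ = 8.41601 minutes.

8.416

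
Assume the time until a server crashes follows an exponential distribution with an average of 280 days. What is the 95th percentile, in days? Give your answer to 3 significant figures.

839

The rate is λ = 1/280 = 0.00357143 per day.
Set 1 − e^(−λt) = 0.95, so t = −ln(0.05)/λ = 2.9957/0.00357143 ≈ 838.805 days.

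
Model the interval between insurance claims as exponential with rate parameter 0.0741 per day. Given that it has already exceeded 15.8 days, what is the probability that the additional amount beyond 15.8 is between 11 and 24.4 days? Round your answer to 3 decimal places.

0.279

Memoryless: the residual past 15.8 is again Exp(λ).
P(11 < residual < 24.4) = e^(−λ·11) − e^(−λ·24.4) = 0.44260 − 0.16398 ≈ 0.279.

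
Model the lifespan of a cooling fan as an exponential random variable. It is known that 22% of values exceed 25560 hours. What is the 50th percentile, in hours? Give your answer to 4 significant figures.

e^(−λ·25560) = 0.22 ⇒ λ = −ln(0.22)/25560 = 0.0000592382.
50th percentile: 1 − e^(−λt) = 0.5, t = −ln(0.5)/λ = 11701 hours.

11700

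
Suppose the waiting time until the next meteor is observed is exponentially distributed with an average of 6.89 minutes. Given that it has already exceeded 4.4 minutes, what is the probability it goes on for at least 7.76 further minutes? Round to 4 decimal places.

0.3242

The rate is λ = 1/6.89 = 0.145138 per minute.
The exponential is memoryless, so the remaining time is again Exp(λ): the condition X > 4.4 is irrelevant.
P(X > 7.76) = e^(−1.1263) ≈ 0.3242.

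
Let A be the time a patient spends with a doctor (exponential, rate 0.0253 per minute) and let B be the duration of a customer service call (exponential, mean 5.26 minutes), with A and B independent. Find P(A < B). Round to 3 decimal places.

0.117

λ_1 = 0.0253, λ_2 = 1/5.26 = 0.190114.
For independent exponentials, P(A < B) = λ_1/(λ_1+λ_2) = 0.0253/0.215414 ≈ 0.117.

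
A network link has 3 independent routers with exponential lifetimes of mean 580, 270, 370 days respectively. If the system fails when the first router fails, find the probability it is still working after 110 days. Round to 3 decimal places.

0.409

The first failure time is exponential with rate Σλ_i = 1/580 + 1/270 + 1/370 = 0.00813054 per day.
P(min > 110) = e^(−0.00813054·110) = e^(−0.89436) ≈ 0.409.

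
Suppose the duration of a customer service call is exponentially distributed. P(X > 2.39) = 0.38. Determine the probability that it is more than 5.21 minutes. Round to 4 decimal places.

0.1213

e^(−λ·2.39) = 0.38 ⇒ λ = −ln(0.38)/2.39 = 0.404847.
P(X > 5.21) = e^(−0.404847·5.21) = e^(−2.1093) ≈ 0.1213.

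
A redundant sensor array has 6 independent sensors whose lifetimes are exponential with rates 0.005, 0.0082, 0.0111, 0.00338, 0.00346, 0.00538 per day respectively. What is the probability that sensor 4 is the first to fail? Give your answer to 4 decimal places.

The time to first failure is exponential with rate Σλ = 0.005 + 0.0082 + 0.0111 + 0.00338 + 0.00346 + 0.00538 = 0.03652.
P(sensor 4 first) = λ_4/Σλ = 0.00338/0.03652 ≈ 0.0926.

0.0926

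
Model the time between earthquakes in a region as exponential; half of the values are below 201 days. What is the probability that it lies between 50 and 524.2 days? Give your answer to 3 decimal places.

0.678

For an exponential, median = ln(2)/λ, so λ = ln 2 / 201 = 0.00344849 per day.
P(50 < X < 524.2) = e^(−λ·50) − e^(−λ·524.2) = 0.84162 − 0.16403 ≈ 0.678.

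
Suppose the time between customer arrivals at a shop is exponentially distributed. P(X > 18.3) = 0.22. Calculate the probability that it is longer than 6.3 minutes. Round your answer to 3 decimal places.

e^(−λ·18.3) = 0.22 ⇒ λ = −ln(0.22)/18.3 = 0.0827392.
P(X > 6.3) = e^(−0.0827392·6.3) = e^(−0.52126) ≈ 0.594.

0.594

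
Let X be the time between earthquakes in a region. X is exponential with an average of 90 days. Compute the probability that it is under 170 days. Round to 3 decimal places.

0.849

The rate is λ = 1/90 = 0.0111111 per day.
P(X ≤ 170) = 1 − e^(−λ·170) = 1 − e^(−1.8889) ≈ 0.849.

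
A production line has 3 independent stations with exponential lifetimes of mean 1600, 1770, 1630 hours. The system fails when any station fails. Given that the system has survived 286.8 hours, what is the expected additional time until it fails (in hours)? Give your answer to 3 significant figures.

First-failure rate Σλ = 1/1600 + 1/1770 + 1/1630 = 0.00180347.
By memorylessness the expected residual is 1/Σλ = 554.487 hours, regardless of the 286.8 already elapsed.

554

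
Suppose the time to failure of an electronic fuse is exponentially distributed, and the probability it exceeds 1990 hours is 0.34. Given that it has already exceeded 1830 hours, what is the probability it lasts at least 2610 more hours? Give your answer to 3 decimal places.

0.243

From e^(−λ·1990) = 0.34, λ = −ln(0.34)/1990 = 0.000542115.
Memoryless: P(X > 1830+2610 | X > 1830) = P(X > 2610) = e^(−0.000542115·2610) ≈ 0.243.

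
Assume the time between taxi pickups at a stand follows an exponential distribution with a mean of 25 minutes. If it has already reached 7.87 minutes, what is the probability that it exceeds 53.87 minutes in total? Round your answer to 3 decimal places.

0.159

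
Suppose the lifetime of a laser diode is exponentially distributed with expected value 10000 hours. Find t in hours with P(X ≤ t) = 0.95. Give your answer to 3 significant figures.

30000

The rate is λ = 1/10000 = 0.0001 per hour.
Set 1 − e^(−λt) = 0.95, so t = −ln(0.05)/λ = 2.9957/0.0001 ≈ 29957.3 hours.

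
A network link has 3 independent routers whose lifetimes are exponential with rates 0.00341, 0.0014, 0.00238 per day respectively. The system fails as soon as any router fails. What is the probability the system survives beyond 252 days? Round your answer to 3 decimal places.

0.163

The time to first failure is exponential with rate Σλ = 0.00341 + 0.0014 + 0.00238 = 0.00719.
P(min > 252) = e^(−0.00719·252) = e^(−1.8119) ≈ 0.163.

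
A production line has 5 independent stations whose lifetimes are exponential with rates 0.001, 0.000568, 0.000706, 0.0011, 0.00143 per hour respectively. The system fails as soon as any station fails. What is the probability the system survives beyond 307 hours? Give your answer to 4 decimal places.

The time to first failure is exponential with rate Σλ = 0.001 + 0.000568 + 0.000706 + 0.0011 + 0.00143 = 0.004804.
P(min > 307) = e^(−0.004804·307) = e^(−1.4748) ≈ 0.2288.

0.2288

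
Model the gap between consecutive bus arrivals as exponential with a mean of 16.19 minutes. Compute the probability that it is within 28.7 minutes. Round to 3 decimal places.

0.830

The rate is λ = 1/16.19 = 0.0617665 per minute.
P(X ≤ 28.7) = 1 − e^(−λ·28.7) = 1 − e^(−1.7727) ≈ 0.830.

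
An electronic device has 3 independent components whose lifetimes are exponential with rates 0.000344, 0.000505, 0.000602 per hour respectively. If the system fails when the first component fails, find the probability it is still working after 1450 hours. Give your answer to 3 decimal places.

0.122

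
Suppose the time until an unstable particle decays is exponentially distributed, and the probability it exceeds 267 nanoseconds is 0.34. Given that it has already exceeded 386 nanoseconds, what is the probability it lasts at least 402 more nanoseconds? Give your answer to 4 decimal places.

From e^(−λ·267) = 0.34, λ = −ln(0.34)/267 = 0.00404049.
Memoryless: P(X > 386+402 | X > 386) = P(X > 402) = e^(−0.00404049·402) ≈ 0.1971.

0.1971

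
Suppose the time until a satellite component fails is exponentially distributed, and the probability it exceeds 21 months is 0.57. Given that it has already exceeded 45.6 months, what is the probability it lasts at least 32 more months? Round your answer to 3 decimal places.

From e^(−λ·21) = 0.57, λ = −ln(0.57)/21 = 0.0267676.
Memoryless: P(X > 45.6+32 | X > 45.6) = P(X > 32) = e^(−0.0267676·32) ≈ 0.425.

0.425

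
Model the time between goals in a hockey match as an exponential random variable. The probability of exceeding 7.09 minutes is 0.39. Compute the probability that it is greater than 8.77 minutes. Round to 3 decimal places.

0.312

e^(−λ·7.09) = 0.39 ⇒ λ = −ln(0.39)/7.09 = 0.132808.
P(X > 8.77) = e^(−0.132808·8.77) = e^(−1.1647) ≈ 0.312.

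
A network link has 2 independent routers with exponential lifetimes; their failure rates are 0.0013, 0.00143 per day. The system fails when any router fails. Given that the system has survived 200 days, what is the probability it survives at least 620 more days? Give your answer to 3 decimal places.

0.184

Time to first failure ~ Exp(Σλ) with Σλ = 0.00273.
By memorylessness, P(T > 200+620 | T > 200) = P(T > 620) = e^(−0.00273·620) ≈ 0.184.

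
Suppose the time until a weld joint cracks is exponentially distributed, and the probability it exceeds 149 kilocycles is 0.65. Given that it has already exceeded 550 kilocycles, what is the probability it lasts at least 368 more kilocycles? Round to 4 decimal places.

0.3451

From e^(−λ·149) = 0.65, λ = −ln(0.65)/149 = 0.00289116.
Memoryless: P(X > 550+368 | X > 550) = P(X > 368) = e^(−0.00289116·368) ≈ 0.3451.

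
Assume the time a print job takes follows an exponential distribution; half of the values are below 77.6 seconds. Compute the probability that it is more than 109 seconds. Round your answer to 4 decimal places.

For an exponential, median = ln(2)/λ, so λ = ln 2 / 77.6 = 0.00893231 per second.
P(X > 109) = e^(−λ·109) = e^(−0.97362) ≈ 0.3777.

0.3777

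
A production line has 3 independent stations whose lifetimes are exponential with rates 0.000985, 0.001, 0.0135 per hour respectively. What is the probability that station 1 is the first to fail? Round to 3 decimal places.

0.064

The time to first failure is exponential with rate Σλ = 0.000985 + 0.001 + 0.0135 = 0.015485.
P(station 1 first) = λ_1/Σλ = 0.000985/0.015485 ≈ 0.064.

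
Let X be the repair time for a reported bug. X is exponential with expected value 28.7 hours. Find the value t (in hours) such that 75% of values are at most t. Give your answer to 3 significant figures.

39.8

The rate is λ = 1/28.7 = 0.0348432 per hour.
Set 1 − e^(−λt) = 0.75, so t = −ln(0.25)/λ = 1.3863/0.0348432 ≈ 39.7866 hours.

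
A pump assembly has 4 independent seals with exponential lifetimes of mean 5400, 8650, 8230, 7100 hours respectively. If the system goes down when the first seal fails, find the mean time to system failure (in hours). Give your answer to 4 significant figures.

1776

The first failure time is exponential with rate Σλ_i = 1/5400 + 1/8650 + 1/8230 + 1/7100 = 0.000563144 per hour.
E[min] = 1/Σλ = 1/0.000563144 = 1775.75 hours.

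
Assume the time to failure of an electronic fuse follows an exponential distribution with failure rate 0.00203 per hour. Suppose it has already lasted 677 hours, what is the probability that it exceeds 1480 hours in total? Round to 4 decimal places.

By the memoryless property, P(X > 677+803 | X > 677) = P(X > 803).
P(X > 803) = e^(−1.6301) ≈ 0.1959.

0.1959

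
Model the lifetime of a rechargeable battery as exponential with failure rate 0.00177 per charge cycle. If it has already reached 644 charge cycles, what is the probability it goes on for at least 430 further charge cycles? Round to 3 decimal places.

0.467

The exponential is memoryless, so the remaining time is again Exp(λ): the condition X > 644 is irrelevant.
P(X > 430) = e^(−0.7611) ≈ 0.467.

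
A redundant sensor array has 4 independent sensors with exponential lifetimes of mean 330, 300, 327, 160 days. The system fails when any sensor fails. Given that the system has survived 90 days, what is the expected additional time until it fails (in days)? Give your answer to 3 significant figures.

63.8

First-failure rate Σλ = 1/330 + 1/300 + 1/327 + 1/160 = 0.0156717.
By memorylessness the expected residual is 1/Σλ = 63.8091 days, regardless of the 90 already elapsed.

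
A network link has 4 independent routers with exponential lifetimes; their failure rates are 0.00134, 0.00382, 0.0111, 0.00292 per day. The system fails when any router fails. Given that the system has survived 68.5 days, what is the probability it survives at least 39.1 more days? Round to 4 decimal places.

0.4724

Time to first failure ~ Exp(Σλ) with Σλ = 0.01918.
By memorylessness, P(T > 68.5+39.1 | T > 68.5) = P(T > 39.1) = e^(−0.01918·39.1) ≈ 0.4724.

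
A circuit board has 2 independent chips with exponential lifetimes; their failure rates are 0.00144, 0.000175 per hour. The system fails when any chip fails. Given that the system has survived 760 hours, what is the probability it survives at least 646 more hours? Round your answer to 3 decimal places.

Time to first failure ~ Exp(Σλ) with Σλ = 0.001615.
By memorylessness, P(T > 760+646 | T > 760) = P(T > 646) = e^(−0.001615·646) ≈ 0.352.

0.352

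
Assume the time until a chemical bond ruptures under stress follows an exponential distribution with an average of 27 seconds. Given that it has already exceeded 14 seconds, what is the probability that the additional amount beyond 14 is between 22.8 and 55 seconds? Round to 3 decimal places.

0.299

The rate is λ = 1/27 = 0.037037 per second.
Memoryless: the residual past 14 is again Exp(λ).
P(22.8 < residual < 55) = e^(−λ·22.8) − e^(−λ·55) = 0.42980 − 0.13041 ≈ 0.299.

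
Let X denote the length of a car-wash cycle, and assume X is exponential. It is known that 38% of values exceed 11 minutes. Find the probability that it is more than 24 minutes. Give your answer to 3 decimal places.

e^(−λ·11) = 0.38 ⇒ λ = −ln(0.38)/11 = 0.0879622.
P(X > 24) = e^(−0.0879622·24) = e^(−2.1111) ≈ 0.121.

0.121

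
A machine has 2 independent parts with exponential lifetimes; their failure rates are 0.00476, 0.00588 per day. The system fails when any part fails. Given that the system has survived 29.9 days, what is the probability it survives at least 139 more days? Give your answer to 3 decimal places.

Time to first failure ~ Exp(Σλ) with Σλ = 0.01064.
By memorylessness, P(T > 29.9+139 | T > 29.9) = P(T > 139) = e^(−0.01064·139) ≈ 0.228.

0.228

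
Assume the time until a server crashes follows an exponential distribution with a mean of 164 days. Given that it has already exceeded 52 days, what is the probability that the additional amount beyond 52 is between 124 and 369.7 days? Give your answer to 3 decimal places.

The rate is λ = 1/164 = 0.00609756 per day.
Memoryless: the residual past 52 is again Exp(λ).
P(124 < residual < 369.7) = e^(−λ·124) − e^(−λ·369.7) = 0.46950 − 0.10495 ≈ 0.365.

0.365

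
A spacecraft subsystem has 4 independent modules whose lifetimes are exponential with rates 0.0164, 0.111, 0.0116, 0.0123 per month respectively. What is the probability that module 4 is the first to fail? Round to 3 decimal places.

0.081

The time to first failure is exponential with rate Σλ = 0.0164 + 0.111 + 0.0116 + 0.0123 = 0.1513.
P(module 4 first) = λ_4/Σλ = 0.0123/0.1513 ≈ 0.081.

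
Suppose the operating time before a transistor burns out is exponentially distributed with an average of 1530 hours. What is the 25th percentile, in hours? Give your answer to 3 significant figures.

440

The rate is λ = 1/1530 = 0.000653595 per hour.
Set 1 − e^(−λt) = 0.25, so t = −ln(0.75)/λ = 0.28768/0.000653595 ≈ 440.154 hours.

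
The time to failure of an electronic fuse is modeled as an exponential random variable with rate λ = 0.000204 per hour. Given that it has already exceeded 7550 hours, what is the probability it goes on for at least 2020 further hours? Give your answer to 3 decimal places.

P(X > s+t | X > s) = e^(−λ(s+t))/e^(−λs) = e^(−λt), independent of s = 7550.
P(X > 2020) = e^(−0.41208) ≈ 0.662.

0.662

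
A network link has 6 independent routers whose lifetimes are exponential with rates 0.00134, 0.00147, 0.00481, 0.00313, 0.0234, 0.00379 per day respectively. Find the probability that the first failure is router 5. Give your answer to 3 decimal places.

The time to first failure is exponential with rate Σλ = 0.00134 + 0.00147 + 0.00481 + 0.00313 + 0.0234 + 0.00379 = 0.03794.
P(router 5 first) = λ_5/Σλ = 0.0234/0.03794 ≈ 0.617.

0.617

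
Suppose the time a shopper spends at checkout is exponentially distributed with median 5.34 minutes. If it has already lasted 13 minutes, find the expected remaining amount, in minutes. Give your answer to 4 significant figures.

For an exponential, median = ln(2)/λ, so λ = ln 2 / 5.34 = 0.129803 per minute.
By memorylessness, the remaining amount past any threshold is again Exp(λ) with mean 1/λ = 7.70399 minutes.

7.704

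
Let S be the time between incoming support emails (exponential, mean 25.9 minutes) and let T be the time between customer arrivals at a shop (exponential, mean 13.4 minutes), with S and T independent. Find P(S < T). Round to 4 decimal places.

0.3410

λ_1 = 1/25.9 = 0.03861, λ_2 = 1/13.4 = 0.0746269.
For independent exponentials, P(S < T) = λ_1/(λ_1+λ_2) = 0.03861/0.113237 ≈ 0.3410.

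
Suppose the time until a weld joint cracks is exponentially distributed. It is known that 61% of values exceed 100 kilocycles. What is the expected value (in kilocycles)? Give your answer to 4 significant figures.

e^(−λ·100) = 0.61 ⇒ λ = −ln(0.61)/100 = 0.00494296.
Mean = 1/λ = 202.308 kilocycles.

202.3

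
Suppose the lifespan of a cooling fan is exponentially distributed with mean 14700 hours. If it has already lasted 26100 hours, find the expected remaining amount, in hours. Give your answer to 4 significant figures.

14700

The rate is λ = 1/14700 = 0.0000680272 per hour.
By memorylessness, the remaining amount past any threshold is again Exp(λ) with mean 1/λ = 14700 hours.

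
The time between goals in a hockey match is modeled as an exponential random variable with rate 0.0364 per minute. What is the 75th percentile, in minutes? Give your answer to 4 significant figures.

38.09

Set 1 − e^(−λt) = 0.75, so t = −ln(0.25)/λ = 1.3863/0.0364 ≈ 38.085 minutes.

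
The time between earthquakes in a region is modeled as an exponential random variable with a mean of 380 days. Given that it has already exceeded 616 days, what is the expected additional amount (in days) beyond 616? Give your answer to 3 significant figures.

The rate is λ = 1/380 = 0.00263158 per day.
By memorylessness, the remaining amount past any threshold is again Exp(λ) with mean 1/λ = 380 days.

380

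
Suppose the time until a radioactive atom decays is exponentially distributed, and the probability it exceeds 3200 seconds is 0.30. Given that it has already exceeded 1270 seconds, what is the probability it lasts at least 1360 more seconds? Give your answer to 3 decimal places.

From e^(−λ·3200) = 0.30, λ = −ln(0.30)/3200 = 0.000376242.
Memoryless: P(X > 1270+1360 | X > 1270) = P(X > 1360) = e^(−0.000376242·1360) ≈ 0.599.

0.599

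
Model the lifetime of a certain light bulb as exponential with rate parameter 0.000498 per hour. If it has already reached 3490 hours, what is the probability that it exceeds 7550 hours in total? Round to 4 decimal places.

0.1324

The exponential is memoryless, so the remaining time is again Exp(λ): the condition X > 3490 is irrelevant.
P(X > 4060) = e^(−2.0219) ≈ 0.1324.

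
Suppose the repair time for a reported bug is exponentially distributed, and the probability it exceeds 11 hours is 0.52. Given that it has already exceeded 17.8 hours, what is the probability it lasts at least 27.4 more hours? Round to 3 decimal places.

0.196

From e^(−λ·11) = 0.52, λ = −ln(0.52)/11 = 0.0594479.
Memoryless: P(X > 17.8+27.4 | X > 17.8) = P(X > 27.4) = e^(−0.0594479·27.4) ≈ 0.196.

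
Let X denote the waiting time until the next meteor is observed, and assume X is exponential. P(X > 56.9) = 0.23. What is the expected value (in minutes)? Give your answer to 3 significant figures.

e^(−λ·56.9) = 0.23 ⇒ λ = −ln(0.23)/56.9 = 0.0258291.
Mean = 1/λ = 38.716 minutes.

38.7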